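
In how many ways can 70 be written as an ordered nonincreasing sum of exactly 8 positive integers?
p(70, 8 parts) = 97539

Partitions of n into exactly k parts are in bijection with partitions of n − k into at most k parts (subtract 1 from each part). So p(70, exactly 8) = p(62, parts ≤ 8). Computing via the recurrence p(m, j) = p(m, j−1) + p(m−j, j) gives 97539.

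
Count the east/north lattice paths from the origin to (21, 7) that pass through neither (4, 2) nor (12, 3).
Number of paths = 560230

Inclusion–exclusion. Total paths: C(28, 21) = 1184040. Through P₁: C(6, 4)·C(22, 17) = 395010. Through P₂: C(15, 12)·C(13, 9) = 325325. Since P₁ is strictly southwest of P₂, a monotone path through both must visit P₁ then P₂; paths through both = C(6, 4)·C(9, 8)·C(13, 9) = 96525. Avoid both = 1184040 − 395010 − 325325 + 96525 = 560230.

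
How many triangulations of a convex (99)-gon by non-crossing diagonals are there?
C_97 = 14657929356129575437016877846657032761712954950899755100

These polygon triangulations are counted by the Catalan number C_n = (1/(n + 1)) · C(2n, n). For n = 97: C_97 = (1/98) · C(194, 97) = 1436477076900698392827654028972389210647869585188175999800/98 = 14657929356129575437016877846657032761712954950899755100.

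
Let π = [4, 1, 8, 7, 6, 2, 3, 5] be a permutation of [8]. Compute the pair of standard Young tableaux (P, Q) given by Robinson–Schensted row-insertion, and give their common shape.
P = [1, 2, 3, 5] / [4, 6] / [7] / [8];  Q = [1, 3, 7, 8] / [2, 4] / [5] / [6];  common shape = (4, 2, 1, 1)

Row-insert the values π_1, π_2, … into P one at a time, bumping the leftmost entry strictly greater than the inserted value down to the next row. The recording tableau Q records, in position (i, j), the step at which that cell was added to P.
  Insert 4 (step 1): P = [4];  Q = [1]
  Insert 1 (step 2): P = [1] / [4];  Q = [1] / [2]
  Insert 8 (step 3): P = [1, 8] / [4];  Q = [1, 3] / [2]
  Insert 7 (step 4): P = [1, 7] / [4, 8];  Q = [1, 3] / [2, 4]
  Insert 6 (step 5): P = [1, 6] / [4, 7] / [8];  Q = [1, 3] / [2, 4] / [5]
  Insert 2 (step 6): P = [1, 2] / [4, 6] / [7] / [8];  Q = [1, 3] / [2, 4] / [5] / [6]
  Insert 3 (step 7): P = [1, 2, 3] / [4, 6] / [7] / [8];  Q = [1, 3, 7] / [2, 4] / [5] / [6]
  Insert 5 (step 8): P = [1, 2, 3, 5] / [4, 6] / [7] / [8];  Q = [1, 3, 7, 8] / [2, 4] / [5] / [6]
Final shape: (4, 2, 1, 1).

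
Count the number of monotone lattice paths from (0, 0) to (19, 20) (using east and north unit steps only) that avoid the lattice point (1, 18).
Number of paths = 68923260800

Total paths from (0, 0) to (19, 20): C(39, 19) = 68923264410. Paths through (1, 18): (paths (0, 0) → (1, 18)) × (paths (1, 18) → (19, 20)) = C(19, 1) · C(20, 18) = 19 · 190 = 3610. Avoidance count = 68923264410 − 3610 = 68923260800.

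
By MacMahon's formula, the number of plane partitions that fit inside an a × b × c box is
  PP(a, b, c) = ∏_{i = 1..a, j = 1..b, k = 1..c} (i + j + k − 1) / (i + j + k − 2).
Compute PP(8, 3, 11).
PP(8, 3, 11) = 4783805983320

Evaluate the triple product over i = 1..8, j = 1..3, k = 1..11. The factors are (2/1) · (3/2) · (4/3) · (5/4) · (6/5) · (7/6) · (8/7) · (9/8) · … (264 factors total). The numerators and denominators telescope so the product is an integer; carrying out the multiplication exactly gives PP(8, 3, 11) = 4783805983320.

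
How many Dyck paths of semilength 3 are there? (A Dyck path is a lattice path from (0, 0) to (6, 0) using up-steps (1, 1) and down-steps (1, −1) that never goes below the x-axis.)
C_3 = 5

These Dyck paths are counted by the Catalan number C_n = (1/(n + 1)) · C(2n, n). For n = 3: C_3 = (1/4) · C(6, 3) = 20/4 = 5.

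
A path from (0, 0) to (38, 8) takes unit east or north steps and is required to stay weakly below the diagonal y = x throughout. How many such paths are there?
Number of paths = 207408135

By the reflection principle (André's argument), the number of monotone paths to (38, 8) with n ≤ m that never go above y = x is C(46, 38) − C(46, 39) = 260932815 − 53524680 = 207408135.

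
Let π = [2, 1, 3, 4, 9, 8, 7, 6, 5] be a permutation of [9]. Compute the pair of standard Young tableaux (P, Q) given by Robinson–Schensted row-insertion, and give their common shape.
P = [1, 3, 4, 5] / [2, 6] / [7] / [8] / [9];  Q = [1, 3, 4, 5] / [2, 6] / [7] / [8] / [9];  common shape = (4, 2, 1, 1, 1)

Row-insert the values π_1, π_2, … into P one at a time, bumping the leftmost entry strictly greater than the inserted value down to the next row. The recording tableau Q records, in position (i, j), the step at which that cell was added to P.
  Insert 2 (step 1): P = [2];  Q = [1]
  Insert 1 (step 2): P = [1] / [2];  Q = [1] / [2]
  Insert 3 (step 3): P = [1, 3] / [2];  Q = [1, 3] / [2]
  Insert 4 (step 4): P = [1, 3, 4] / [2];  Q = [1, 3, 4] / [2]
  Insert 9 (step 5): P = [1, 3, 4, 9] / [2];  Q = [1, 3, 4, 5] / [2]
  Insert 8 (step 6): P = [1, 3, 4, 8] / [2, 9];  Q = [1, 3, 4, 5] / [2, 6]
  Insert 7 (step 7): P = [1, 3, 4, 7] / [2, 8] / [9];  Q = [1, 3, 4, 5] / [2, 6] / [7]
  Insert 6 (step 8): P = [1, 3, 4, 6] / [2, 7] / [8] / [9];  Q = [1, 3, 4, 5] / [2, 6] / [7] / [8]
  Insert 5 (step 9): P = [1, 3, 4, 5] / [2, 6] / [7] / [8] / [9];  Q = [1, 3, 4, 5] / [2, 6] / [7] / [8] / [9]
Final shape: (4, 2, 1, 1, 1).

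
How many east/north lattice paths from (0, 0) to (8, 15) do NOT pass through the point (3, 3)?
Number of paths = 366554

Total paths from (0, 0) to (8, 15): C(23, 8) = 490314. Paths through (3, 3): (paths (0, 0) → (3, 3)) × (paths (3, 3) → (8, 15)) = C(6, 3) · C(17, 5) = 20 · 6188 = 123760. Avoidance count = 490314 − 123760 = 366554.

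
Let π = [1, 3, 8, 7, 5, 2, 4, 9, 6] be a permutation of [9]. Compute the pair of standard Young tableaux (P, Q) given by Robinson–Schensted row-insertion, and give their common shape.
P = [1, 2, 4, 6] / [3, 5, 9] / [7] / [8];  Q = [1, 2, 3, 8] / [4, 7, 9] / [5] / [6];  common shape = (4, 3, 1, 1)

Row-insert the values π_1, π_2, … into P one at a time, bumping the leftmost entry strictly greater than the inserted value down to the next row. The recording tableau Q records, in position (i, j), the step at which that cell was added to P.
  Insert 1 (step 1): P = [1];  Q = [1]
  Insert 3 (step 2): P = [1, 3];  Q = [1, 2]
  Insert 8 (step 3): P = [1, 3, 8];  Q = [1, 2, 3]
  Insert 7 (step 4): P = [1, 3, 7] / [8];  Q = [1, 2, 3] / [4]
  Insert 5 (step 5): P = [1, 3, 5] / [7] / [8];  Q = [1, 2, 3] / [4] / [5]
  Insert 2 (step 6): P = [1, 2, 5] / [3] / [7] / [8];  Q = [1, 2, 3] / [4] / [5] / [6]
  Insert 4 (step 7): P = [1, 2, 4] / [3, 5] / [7] / [8];  Q = [1, 2, 3] / [4, 7] / [5] / [6]
  Insert 9 (step 8): P = [1, 2, 4, 9] / [3, 5] / [7] / [8];  Q = [1, 2, 3, 8] / [4, 7] / [5] / [6]
  Insert 6 (step 9): P = [1, 2, 4, 6] / [3, 5, 9] / [7] / [8];  Q = [1, 2, 3, 8] / [4, 7, 9] / [5] / [6]
Final shape: (4, 3, 1, 1).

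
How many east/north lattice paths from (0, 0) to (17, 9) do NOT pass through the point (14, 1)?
Number of paths = 3122075

Total paths from (0, 0) to (17, 9): C(26, 17) = 3124550. Paths through (14, 1): (paths (0, 0) → (14, 1)) × (paths (14, 1) → (17, 9)) = C(15, 14) · C(11, 3) = 15 · 165 = 2475. Avoidance count = 3124550 − 2475 = 3122075.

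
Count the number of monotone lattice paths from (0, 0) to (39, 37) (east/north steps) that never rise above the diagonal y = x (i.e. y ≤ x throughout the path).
Number of paths = 503691508942969098990

By the reflection principle (André's argument), the number of monotone paths to (39, 37) with n ≤ m that never go above y = x is C(76, 39) − C(76, 40) = 6715886785906254653200 − 6212195276963285554210 = 503691508942969098990.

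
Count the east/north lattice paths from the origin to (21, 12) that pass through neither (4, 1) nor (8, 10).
Number of paths = 243227205

Inclusion–exclusion. Total paths: C(33, 21) = 354817320. Through P₁: C(5, 4)·C(28, 17) = 107370900. Through P₂: C(18, 8)·C(15, 13) = 4594590. Since P₁ is strictly southwest of P₂, a monotone path through both must visit P₁ then P₂; paths through both = C(5, 4)·C(13, 4)·C(15, 13) = 375375. Avoid both = 354817320 − 107370900 − 4594590 + 375375 = 243227205.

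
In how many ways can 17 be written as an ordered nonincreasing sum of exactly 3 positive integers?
p(17, 3 parts) = 24

Partitions of n into exactly k parts are in bijection with partitions of n − k into at most k parts (subtract 1 from each part). So p(17, exactly 3) = p(14, parts ≤ 3). Computing via the recurrence p(m, j) = p(m, j−1) + p(m−j, j) gives 24.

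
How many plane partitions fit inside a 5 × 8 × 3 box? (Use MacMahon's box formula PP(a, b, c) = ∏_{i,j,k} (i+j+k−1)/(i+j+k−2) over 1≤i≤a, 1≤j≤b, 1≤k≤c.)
PP(5, 8, 3) = 61408347

Evaluate the triple product over i = 1..5, j = 1..8, k = 1..3. The factors are (2/1) · (3/2) · (4/3) · (3/2) · (4/3) · (5/4) · (4/3) · (5/4) · … (120 factors total). The numerators and denominators telescope so the product is an integer; carrying out the multiplication exactly gives PP(5, 8, 3) = 61408347.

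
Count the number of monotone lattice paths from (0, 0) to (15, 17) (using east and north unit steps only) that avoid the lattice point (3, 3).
Number of paths = 372568720

Total paths from (0, 0) to (15, 17): C(32, 15) = 565722720. Paths through (3, 3): (paths (0, 0) → (3, 3)) × (paths (3, 3) → (15, 17)) = C(6, 3) · C(26, 12) = 20 · 9657700 = 193154000. Avoidance count = 565722720 − 193154000 = 372568720.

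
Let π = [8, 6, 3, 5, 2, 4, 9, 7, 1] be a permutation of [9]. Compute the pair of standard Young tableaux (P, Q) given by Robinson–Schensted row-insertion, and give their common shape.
P = [1, 4, 7] / [2, 5, 9] / [3] / [6] / [8];  Q = [1, 4, 7] / [2, 6, 8] / [3] / [5] / [9];  common shape = (3, 3, 1, 1, 1)

Row-insert the values π_1, π_2, … into P one at a time, bumping the leftmost entry strictly greater than the inserted value down to the next row. The recording tableau Q records, in position (i, j), the step at which that cell was added to P.
  Insert 8 (step 1): P = [8];  Q = [1]
  Insert 6 (step 2): P = [6] / [8];  Q = [1] / [2]
  Insert 3 (step 3): P = [3] / [6] / [8];  Q = [1] / [2] / [3]
  Insert 5 (step 4): P = [3, 5] / [6] / [8];  Q = [1, 4] / [2] / [3]
  Insert 2 (step 5): P = [2, 5] / [3] / [6] / [8];  Q = [1, 4] / [2] / [3] / [5]
  Insert 4 (step 6): P = [2, 4] / [3, 5] / [6] / [8];  Q = [1, 4] / [2, 6] / [3] / [5]
  Insert 9 (step 7): P = [2, 4, 9] / [3, 5] / [6] / [8];  Q = [1, 4, 7] / [2, 6] / [3] / [5]
  Insert 7 (step 8): P = [2, 4, 7] / [3, 5, 9] / [6] / [8];  Q = [1, 4, 7] / [2, 6, 8] / [3] / [5]
  Insert 1 (step 9): P = [1, 4, 7] / [2, 5, 9] / [3] / [6] / [8];  Q = [1, 4, 7] / [2, 6, 8] / [3] / [5] / [9]
Final shape: (3, 3, 1, 1, 1).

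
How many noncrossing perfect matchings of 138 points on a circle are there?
C_69 = 337485502510215975556783793455058624700

These noncrossing handshakes are counted by the Catalan number C_n = (1/(n + 1)) · C(2n, n). For n = 69: C_69 = (1/70) · C(138, 69) = 23623985175715118288974865541854103729000/70 = 337485502510215975556783793455058624700.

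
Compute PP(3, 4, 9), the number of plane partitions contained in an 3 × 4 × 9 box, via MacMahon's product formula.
PP(3, 4, 9) = 13026013

Evaluate the triple product over i = 1..3, j = 1..4, k = 1..9. The factors are (2/1) · (3/2) · (4/3) · (5/4) · (6/5) · (7/6) · (8/7) · (9/8) · … (108 factors total). The numerators and denominators telescope so the product is an integer; carrying out the multiplication exactly gives PP(3, 4, 9) = 13026013.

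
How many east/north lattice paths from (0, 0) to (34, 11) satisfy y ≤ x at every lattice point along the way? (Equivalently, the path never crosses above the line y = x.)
Number of paths = 6960408624

By the reflection principle (André's argument), the number of monotone paths to (34, 11) with n ≤ m that never go above y = x is C(45, 34) − C(45, 35) = 10150595910 − 3190187286 = 6960408624.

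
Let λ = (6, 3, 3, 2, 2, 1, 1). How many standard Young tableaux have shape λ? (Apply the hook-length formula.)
# SYT of shape (6, 3, 3, 2, 2, 1, 1) = 9189180

Hook-length formula: f^λ = n! / Π hook(c), product over all cells c of the Young diagram. For λ = (6, 3, 3, 2, 2, 1, 1), n = 18 boxes. Hook lengths by row (left-to-right, top-to-bottom): [12, 9, 6, 3, 2, 1]; [8, 5, 2]; [7, 4, 1]; [5, 2]; [4, 1]; [2]; [1]. Product of hooks = 696729600. So f^λ = 18! / 696729600 = 6402373705728000 / 696729600 = 9189180.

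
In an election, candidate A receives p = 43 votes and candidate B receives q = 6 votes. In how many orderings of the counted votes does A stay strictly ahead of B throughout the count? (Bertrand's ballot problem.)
Strict-lead orderings = 10559208

Total orderings of the 49 votes with 43 for A: C(49, 43) = 13983816. By the Bertrand ballot formula (Cycle Lemma / reflection principle), the number of orderings in which A is strictly ahead of B throughout is (p − q)/(p + q) · C(p + q, p) = (43 − 6)/(43 + 6) · 13983816 = 10559208.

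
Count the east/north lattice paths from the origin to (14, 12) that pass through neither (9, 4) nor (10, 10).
Number of paths = 6041230

Inclusion–exclusion. Total paths: C(26, 14) = 9657700. Through P₁: C(13, 9)·C(13, 5) = 920205. Through P₂: C(20, 10)·C(6, 4) = 2771340. Since P₁ is strictly southwest of P₂, a monotone path through both must visit P₁ then P₂; paths through both = C(13, 9)·C(7, 1)·C(6, 4) = 75075. Avoid both = 9657700 − 920205 − 2771340 + 75075 = 6041230.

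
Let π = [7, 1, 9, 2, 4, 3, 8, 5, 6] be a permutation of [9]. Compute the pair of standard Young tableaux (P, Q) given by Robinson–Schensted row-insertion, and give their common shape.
P = [1, 2, 3, 5, 6] / [4, 8] / [7, 9];  Q = [1, 3, 5, 7, 9] / [2, 4] / [6, 8];  common shape = (5, 2, 2)

Row-insert the values π_1, π_2, … into P one at a time, bumping the leftmost entry strictly greater than the inserted value down to the next row. The recording tableau Q records, in position (i, j), the step at which that cell was added to P.
  Insert 7 (step 1): P = [7];  Q = [1]
  Insert 1 (step 2): P = [1] / [7];  Q = [1] / [2]
  Insert 9 (step 3): P = [1, 9] / [7];  Q = [1, 3] / [2]
  Insert 2 (step 4): P = [1, 2] / [7, 9];  Q = [1, 3] / [2, 4]
  Insert 4 (step 5): P = [1, 2, 4] / [7, 9];  Q = [1, 3, 5] / [2, 4]
  Insert 3 (step 6): P = [1, 2, 3] / [4, 9] / [7];  Q = [1, 3, 5] / [2, 4] / [6]
  Insert 8 (step 7): P = [1, 2, 3, 8] / [4, 9] / [7];  Q = [1, 3, 5, 7] / [2, 4] / [6]
  Insert 5 (step 8): P = [1, 2, 3, 5] / [4, 8] / [7, 9];  Q = [1, 3, 5, 7] / [2, 4] / [6, 8]
  Insert 6 (step 9): P = [1, 2, 3, 5, 6] / [4, 8] / [7, 9];  Q = [1, 3, 5, 7, 9] / [2, 4] / [6, 8]
Final shape: (5, 2, 2).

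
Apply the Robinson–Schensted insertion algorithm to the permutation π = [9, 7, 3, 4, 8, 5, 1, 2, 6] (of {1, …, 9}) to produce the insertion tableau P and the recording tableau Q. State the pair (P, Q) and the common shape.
P = [1, 2, 5, 6] / [3, 4] / [7, 8] / [9];  Q = [1, 4, 5, 9] / [2, 6] / [3, 8] / [7];  common shape = (4, 2, 2, 1)

Row-insert the values π_1, π_2, … into P one at a time, bumping the leftmost entry strictly greater than the inserted value down to the next row. The recording tableau Q records, in position (i, j), the step at which that cell was added to P.
  Insert 9 (step 1): P = [9];  Q = [1]
  Insert 7 (step 2): P = [7] / [9];  Q = [1] / [2]
  Insert 3 (step 3): P = [3] / [7] / [9];  Q = [1] / [2] / [3]
  Insert 4 (step 4): P = [3, 4] / [7] / [9];  Q = [1, 4] / [2] / [3]
  Insert 8 (step 5): P = [3, 4, 8] / [7] / [9];  Q = [1, 4, 5] / [2] / [3]
  Insert 5 (step 6): P = [3, 4, 5] / [7, 8] / [9];  Q = [1, 4, 5] / [2, 6] / [3]
  Insert 1 (step 7): P = [1, 4, 5] / [3, 8] / [7] / [9];  Q = [1, 4, 5] / [2, 6] / [3] / [7]
  Insert 2 (step 8): P = [1, 2, 5] / [3, 4] / [7, 8] / [9];  Q = [1, 4, 5] / [2, 6] / [3, 8] / [7]
  Insert 6 (step 9): P = [1, 2, 5, 6] / [3, 4] / [7, 8] / [9];  Q = [1, 4, 5, 9] / [2, 6] / [3, 8] / [7]
Final shape: (4, 2, 2, 1).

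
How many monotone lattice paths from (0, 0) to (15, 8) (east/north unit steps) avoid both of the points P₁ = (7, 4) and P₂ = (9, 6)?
Number of paths = 242264

Inclusion–exclusion. Total paths: C(23, 15) = 490314. Through P₁: C(11, 7)·C(12, 8) = 163350. Through P₂: C(15, 9)·C(8, 6) = 140140. Since P₁ is strictly southwest of P₂, a monotone path through both must visit P₁ then P₂; paths through both = C(11, 7)·C(4, 2)·C(8, 6) = 55440. Avoid both = 490314 − 163350 − 140140 + 55440 = 242264.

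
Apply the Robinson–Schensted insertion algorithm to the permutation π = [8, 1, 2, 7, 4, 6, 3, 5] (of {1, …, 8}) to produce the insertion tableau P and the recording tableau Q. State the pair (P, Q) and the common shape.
P = [1, 2, 3, 5] / [4, 6] / [7] / [8];  Q = [1, 3, 4, 6] / [2, 8] / [5] / [7];  common shape = (4, 2, 1, 1)

Row-insert the values π_1, π_2, … into P one at a time, bumping the leftmost entry strictly greater than the inserted value down to the next row. The recording tableau Q records, in position (i, j), the step at which that cell was added to P.
  Insert 8 (step 1): P = [8];  Q = [1]
  Insert 1 (step 2): P = [1] / [8];  Q = [1] / [2]
  Insert 2 (step 3): P = [1, 2] / [8];  Q = [1, 3] / [2]
  Insert 7 (step 4): P = [1, 2, 7] / [8];  Q = [1, 3, 4] / [2]
  Insert 4 (step 5): P = [1, 2, 4] / [7] / [8];  Q = [1, 3, 4] / [2] / [5]
  Insert 6 (step 6): P = [1, 2, 4, 6] / [7] / [8];  Q = [1, 3, 4, 6] / [2] / [5]
  Insert 3 (step 7): P = [1, 2, 3, 6] / [4] / [7] / [8];  Q = [1, 3, 4, 6] / [2] / [5] / [7]
  Insert 5 (step 8): P = [1, 2, 3, 5] / [4, 6] / [7] / [8];  Q = [1, 3, 4, 6] / [2, 8] / [5] / [7]
Final shape: (4, 2, 1, 1).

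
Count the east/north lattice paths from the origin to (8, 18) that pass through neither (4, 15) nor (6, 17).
Number of paths = 1193542

Inclusion–exclusion. Total paths: C(26, 8) = 1562275. Through P₁: C(19, 4)·C(7, 4) = 135660. Through P₂: C(23, 6)·C(3, 2) = 302841. Since P₁ is strictly southwest of P₂, a monotone path through both must visit P₁ then P₂; paths through both = C(19, 4)·C(4, 2)·C(3, 2) = 69768. Avoid both = 1562275 − 135660 − 302841 + 69768 = 1193542.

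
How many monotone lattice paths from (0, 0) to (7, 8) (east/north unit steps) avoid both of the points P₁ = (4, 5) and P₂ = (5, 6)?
Number of paths = 2655

Inclusion–exclusion. Total paths: C(15, 7) = 6435. Through P₁: C(9, 4)·C(6, 3) = 2520. Through P₂: C(11, 5)·C(4, 2) = 2772. Since P₁ is strictly southwest of P₂, a monotone path through both must visit P₁ then P₂; paths through both = C(9, 4)·C(2, 1)·C(4, 2) = 1512. Avoid both = 6435 − 2520 − 2772 + 1512 = 2655.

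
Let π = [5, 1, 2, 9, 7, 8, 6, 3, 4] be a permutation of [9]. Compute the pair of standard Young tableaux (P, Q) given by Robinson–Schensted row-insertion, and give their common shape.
P = [1, 2, 3, 4] / [5, 6, 8] / [7] / [9];  Q = [1, 3, 4, 6] / [2, 5, 9] / [7] / [8];  common shape = (4, 3, 1, 1)

Row-insert the values π_1, π_2, … into P one at a time, bumping the leftmost entry strictly greater than the inserted value down to the next row. The recording tableau Q records, in position (i, j), the step at which that cell was added to P.
  Insert 5 (step 1): P = [5];  Q = [1]
  Insert 1 (step 2): P = [1] / [5];  Q = [1] / [2]
  Insert 2 (step 3): P = [1, 2] / [5];  Q = [1, 3] / [2]
  Insert 9 (step 4): P = [1, 2, 9] / [5];  Q = [1, 3, 4] / [2]
  Insert 7 (step 5): P = [1, 2, 7] / [5, 9];  Q = [1, 3, 4] / [2, 5]
  Insert 8 (step 6): P = [1, 2, 7, 8] / [5, 9];  Q = [1, 3, 4, 6] / [2, 5]
  Insert 6 (step 7): P = [1, 2, 6, 8] / [5, 7] / [9];  Q = [1, 3, 4, 6] / [2, 5] / [7]
  Insert 3 (step 8): P = [1, 2, 3, 8] / [5, 6] / [7] / [9];  Q = [1, 3, 4, 6] / [2, 5] / [7] / [8]
  Insert 4 (step 9): P = [1, 2, 3, 4] / [5, 6, 8] / [7] / [9];  Q = [1, 3, 4, 6] / [2, 5, 9] / [7] / [8]
Final shape: (4, 3, 1, 1).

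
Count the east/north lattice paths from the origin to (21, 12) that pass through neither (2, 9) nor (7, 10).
Number of paths = 352438460

Inclusion–exclusion. Total paths: C(33, 21) = 354817320. Through P₁: C(11, 2)·C(22, 19) = 84700. Through P₂: C(17, 7)·C(16, 14) = 2333760. Since P₁ is strictly southwest of P₂, a monotone path through both must visit P₁ then P₂; paths through both = C(11, 2)·C(6, 5)·C(16, 14) = 39600. Avoid both = 354817320 − 84700 − 2333760 + 39600 = 352438460.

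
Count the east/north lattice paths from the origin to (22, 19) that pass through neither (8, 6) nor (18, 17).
Number of paths = 132252172770

Inclusion–exclusion. Total paths: C(41, 22) = 244662670200. Through P₁: C(14, 8)·C(27, 14) = 60235074900. Through P₂: C(35, 18)·C(6, 4) = 68063514750. Since P₁ is strictly southwest of P₂, a monotone path through both must visit P₁ then P₂; paths through both = C(14, 8)·C(21, 10)·C(6, 4) = 15888092220. Avoid both = 244662670200 − 60235074900 − 68063514750 + 15888092220 = 132252172770.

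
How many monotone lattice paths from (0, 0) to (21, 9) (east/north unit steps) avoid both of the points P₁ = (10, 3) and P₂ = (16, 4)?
Number of paths = 10051178

Inclusion–exclusion. Total paths: C(30, 21) = 14307150. Through P₁: C(13, 10)·C(17, 11) = 3539536. Through P₂: C(20, 16)·C(10, 5) = 1220940. Since P₁ is strictly southwest of P₂, a monotone path through both must visit P₁ then P₂; paths through both = C(13, 10)·C(7, 6)·C(10, 5) = 504504. Avoid both = 14307150 − 3539536 − 1220940 + 504504 = 10051178.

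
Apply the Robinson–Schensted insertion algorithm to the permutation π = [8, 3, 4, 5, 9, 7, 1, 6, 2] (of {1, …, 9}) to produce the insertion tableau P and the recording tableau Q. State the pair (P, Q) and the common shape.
P = [1, 2, 5, 6] / [3, 4] / [7, 9] / [8];  Q = [1, 3, 4, 5] / [2, 6] / [7, 8] / [9];  common shape = (4, 2, 2, 1)

Row-insert the values π_1, π_2, … into P one at a time, bumping the leftmost entry strictly greater than the inserted value down to the next row. The recording tableau Q records, in position (i, j), the step at which that cell was added to P.
  Insert 8 (step 1): P = [8];  Q = [1]
  Insert 3 (step 2): P = [3] / [8];  Q = [1] / [2]
  Insert 4 (step 3): P = [3, 4] / [8];  Q = [1, 3] / [2]
  Insert 5 (step 4): P = [3, 4, 5] / [8];  Q = [1, 3, 4] / [2]
  Insert 9 (step 5): P = [3, 4, 5, 9] / [8];  Q = [1, 3, 4, 5] / [2]
  Insert 7 (step 6): P = [3, 4, 5, 7] / [8, 9];  Q = [1, 3, 4, 5] / [2, 6]
  Insert 1 (step 7): P = [1, 4, 5, 7] / [3, 9] / [8];  Q = [1, 3, 4, 5] / [2, 6] / [7]
  Insert 6 (step 8): P = [1, 4, 5, 6] / [3, 7] / [8, 9];  Q = [1, 3, 4, 5] / [2, 6] / [7, 8]
  Insert 2 (step 9): P = [1, 2, 5, 6] / [3, 4] / [7, 9] / [8];  Q = [1, 3, 4, 5] / [2, 6] / [7, 8] / [9]
Final shape: (4, 2, 2, 1).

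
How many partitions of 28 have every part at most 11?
p(28, parts ≤ 11) = 2812

Use the recurrence p(n, m) = p(n, m−1) + p(n−m, m): either the largest part is < m (count p(n, m−1)) or the largest part is exactly m (remove one copy of m, count p(n−m, m)). With p(0, ·) = 1 this gives p(28, parts ≤ 11) = 2812. (By conjugating Young diagrams, this also counts partitions of 28 into at most 11 parts.)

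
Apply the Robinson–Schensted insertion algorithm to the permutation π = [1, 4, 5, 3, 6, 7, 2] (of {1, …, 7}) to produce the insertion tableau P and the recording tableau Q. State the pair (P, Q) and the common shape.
P = [1, 2, 5, 6, 7] / [3] / [4];  Q = [1, 2, 3, 5, 6] / [4] / [7];  common shape = (5, 1, 1)

Row-insert the values π_1, π_2, … into P one at a time, bumping the leftmost entry strictly greater than the inserted value down to the next row. The recording tableau Q records, in position (i, j), the step at which that cell was added to P.
  Insert 1 (step 1): P = [1];  Q = [1]
  Insert 4 (step 2): P = [1, 4];  Q = [1, 2]
  Insert 5 (step 3): P = [1, 4, 5];  Q = [1, 2, 3]
  Insert 3 (step 4): P = [1, 3, 5] / [4];  Q = [1, 2, 3] / [4]
  Insert 6 (step 5): P = [1, 3, 5, 6] / [4];  Q = [1, 2, 3, 5] / [4]
  Insert 7 (step 6): P = [1, 3, 5, 6, 7] / [4];  Q = [1, 2, 3, 5, 6] / [4]
  Insert 2 (step 7): P = [1, 2, 5, 6, 7] / [3] / [4];  Q = [1, 2, 3, 5, 6] / [4] / [7]
Final shape: (5, 1, 1).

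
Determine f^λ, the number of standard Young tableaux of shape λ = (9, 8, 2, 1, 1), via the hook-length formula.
# SYT of shape (9, 8, 2, 1, 1) = 38459610

Hook-length formula: f^λ = n! / Π hook(c), product over all cells c of the Young diagram. For λ = (9, 8, 2, 1, 1), n = 21 boxes. Hook lengths by row (left-to-right, top-to-bottom): [13, 10, 8, 7, 6, 5, 4, 3, 1]; [11, 8, 6, 5, 4, 3, 2, 1]; [4, 1]; [2]; [1]. Product of hooks = 1328431104000. So f^λ = 21! / 1328431104000 = 51090942171709440000 / 1328431104000 = 38459610.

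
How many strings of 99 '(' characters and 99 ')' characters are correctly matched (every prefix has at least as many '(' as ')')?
C_99 = 227508830794229349661819540395688853956041682601541047340

These balanced parentheses are counted by the Catalan number C_n = (1/(n + 1)) · C(2n, n). For n = 99: C_99 = (1/100) · C(198, 99) = 22750883079422934966181954039568885395604168260154104734000/100 = 227508830794229349661819540395688853956041682601541047340.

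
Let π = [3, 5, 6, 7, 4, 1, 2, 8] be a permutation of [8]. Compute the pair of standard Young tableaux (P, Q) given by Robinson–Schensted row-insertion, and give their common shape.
P = [1, 2, 6, 7, 8] / [3, 4] / [5];  Q = [1, 2, 3, 4, 8] / [5, 7] / [6];  common shape = (5, 2, 1)

Row-insert the values π_1, π_2, … into P one at a time, bumping the leftmost entry strictly greater than the inserted value down to the next row. The recording tableau Q records, in position (i, j), the step at which that cell was added to P.
  Insert 3 (step 1): P = [3];  Q = [1]
  Insert 5 (step 2): P = [3, 5];  Q = [1, 2]
  Insert 6 (step 3): P = [3, 5, 6];  Q = [1, 2, 3]
  Insert 7 (step 4): P = [3, 5, 6, 7];  Q = [1, 2, 3, 4]
  Insert 4 (step 5): P = [3, 4, 6, 7] / [5];  Q = [1, 2, 3, 4] / [5]
  Insert 1 (step 6): P = [1, 4, 6, 7] / [3] / [5];  Q = [1, 2, 3, 4] / [5] / [6]
  Insert 2 (step 7): P = [1, 2, 6, 7] / [3, 4] / [5];  Q = [1, 2, 3, 4] / [5, 7] / [6]
  Insert 8 (step 8): P = [1, 2, 6, 7, 8] / [3, 4] / [5];  Q = [1, 2, 3, 4, 8] / [5, 7] / [6]
Final shape: (5, 2, 1).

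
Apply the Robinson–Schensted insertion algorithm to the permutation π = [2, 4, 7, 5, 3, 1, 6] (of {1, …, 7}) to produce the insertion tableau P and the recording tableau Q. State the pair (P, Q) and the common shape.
P = [1, 3, 5, 6] / [2] / [4] / [7];  Q = [1, 2, 3, 7] / [4] / [5] / [6];  common shape = (4, 1, 1, 1)

Row-insert the values π_1, π_2, … into P one at a time, bumping the leftmost entry strictly greater than the inserted value down to the next row. The recording tableau Q records, in position (i, j), the step at which that cell was added to P.
  Insert 2 (step 1): P = [2];  Q = [1]
  Insert 4 (step 2): P = [2, 4];  Q = [1, 2]
  Insert 7 (step 3): P = [2, 4, 7];  Q = [1, 2, 3]
  Insert 5 (step 4): P = [2, 4, 5] / [7];  Q = [1, 2, 3] / [4]
  Insert 3 (step 5): P = [2, 3, 5] / [4] / [7];  Q = [1, 2, 3] / [4] / [5]
  Insert 1 (step 6): P = [1, 3, 5] / [2] / [4] / [7];  Q = [1, 2, 3] / [4] / [5] / [6]
  Insert 6 (step 7): P = [1, 3, 5, 6] / [2] / [4] / [7];  Q = [1, 2, 3, 7] / [4] / [5] / [6]
Final shape: (4, 1, 1, 1).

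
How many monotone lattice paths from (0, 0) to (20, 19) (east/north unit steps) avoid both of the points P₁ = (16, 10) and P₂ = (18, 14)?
Number of paths = 56898422810

Inclusion–exclusion. Total paths: C(39, 20) = 68923264410. Through P₁: C(26, 16)·C(13, 4) = 3797890525. Through P₂: C(32, 18)·C(7, 2) = 9900147600. Since P₁ is strictly southwest of P₂, a monotone path through both must visit P₁ then P₂; paths through both = C(26, 16)·C(6, 2)·C(7, 2) = 1673196525. Avoid both = 68923264410 − 3797890525 − 9900147600 + 1673196525 = 56898422810.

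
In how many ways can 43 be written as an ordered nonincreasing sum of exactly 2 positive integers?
p(43, 2 parts) = 21

Partitions of n into exactly k parts are in bijection with partitions of n − k into at most k parts (subtract 1 from each part). So p(43, exactly 2) = p(41, parts ≤ 2). Computing via the recurrence p(m, j) = p(m, j−1) + p(m−j, j) gives 21.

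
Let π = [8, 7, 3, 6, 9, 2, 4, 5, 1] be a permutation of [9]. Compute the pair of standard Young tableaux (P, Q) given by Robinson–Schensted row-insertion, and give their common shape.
P = [1, 4, 5] / [2, 6, 9] / [3] / [7] / [8];  Q = [1, 4, 5] / [2, 7, 8] / [3] / [6] / [9];  common shape = (3, 3, 1, 1, 1)

Row-insert the values π_1, π_2, … into P one at a time, bumping the leftmost entry strictly greater than the inserted value down to the next row. The recording tableau Q records, in position (i, j), the step at which that cell was added to P.
  Insert 8 (step 1): P = [8];  Q = [1]
  Insert 7 (step 2): P = [7] / [8];  Q = [1] / [2]
  Insert 3 (step 3): P = [3] / [7] / [8];  Q = [1] / [2] / [3]
  Insert 6 (step 4): P = [3, 6] / [7] / [8];  Q = [1, 4] / [2] / [3]
  Insert 9 (step 5): P = [3, 6, 9] / [7] / [8];  Q = [1, 4, 5] / [2] / [3]
  Insert 2 (step 6): P = [2, 6, 9] / [3] / [7] / [8];  Q = [1, 4, 5] / [2] / [3] / [6]
  Insert 4 (step 7): P = [2, 4, 9] / [3, 6] / [7] / [8];  Q = [1, 4, 5] / [2, 7] / [3] / [6]
  Insert 5 (step 8): P = [2, 4, 5] / [3, 6, 9] / [7] / [8];  Q = [1, 4, 5] / [2, 7, 8] / [3] / [6]
  Insert 1 (step 9): P = [1, 4, 5] / [2, 6, 9] / [3] / [7] / [8];  Q = [1, 4, 5] / [2, 7, 8] / [3] / [6] / [9]
Final shape: (3, 3, 1, 1, 1).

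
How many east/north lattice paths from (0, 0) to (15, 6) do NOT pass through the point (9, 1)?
Number of paths = 49644

Total paths from (0, 0) to (15, 6): C(21, 15) = 54264. Paths through (9, 1): (paths (0, 0) → (9, 1)) × (paths (9, 1) → (15, 6)) = C(10, 9) · C(11, 6) = 10 · 462 = 4620. Avoidance count = 54264 − 4620 = 49644.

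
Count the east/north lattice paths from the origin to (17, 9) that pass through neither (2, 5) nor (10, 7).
Number of paths = 2377046

Inclusion–exclusion. Total paths: C(26, 17) = 3124550. Through P₁: C(7, 2)·C(19, 15) = 81396. Through P₂: C(17, 10)·C(9, 7) = 700128. Since P₁ is strictly southwest of P₂, a monotone path through both must visit P₁ then P₂; paths through both = C(7, 2)·C(10, 8)·C(9, 7) = 34020. Avoid both = 3124550 − 81396 − 700128 + 34020 = 2377046.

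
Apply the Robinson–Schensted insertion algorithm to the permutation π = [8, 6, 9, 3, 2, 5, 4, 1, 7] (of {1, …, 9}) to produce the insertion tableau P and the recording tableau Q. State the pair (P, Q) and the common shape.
P = [1, 4, 7] / [2, 5] / [3, 9] / [6] / [8];  Q = [1, 3, 9] / [2, 6] / [4, 7] / [5] / [8];  common shape = (3, 2, 2, 1, 1)

Row-insert the values π_1, π_2, … into P one at a time, bumping the leftmost entry strictly greater than the inserted value down to the next row. The recording tableau Q records, in position (i, j), the step at which that cell was added to P.
  Insert 8 (step 1): P = [8];  Q = [1]
  Insert 6 (step 2): P = [6] / [8];  Q = [1] / [2]
  Insert 9 (step 3): P = [6, 9] / [8];  Q = [1, 3] / [2]
  Insert 3 (step 4): P = [3, 9] / [6] / [8];  Q = [1, 3] / [2] / [4]
  Insert 2 (step 5): P = [2, 9] / [3] / [6] / [8];  Q = [1, 3] / [2] / [4] / [5]
  Insert 5 (step 6): P = [2, 5] / [3, 9] / [6] / [8];  Q = [1, 3] / [2, 6] / [4] / [5]
  Insert 4 (step 7): P = [2, 4] / [3, 5] / [6, 9] / [8];  Q = [1, 3] / [2, 6] / [4, 7] / [5]
  Insert 1 (step 8): P = [1, 4] / [2, 5] / [3, 9] / [6] / [8];  Q = [1, 3] / [2, 6] / [4, 7] / [5] / [8]
  Insert 7 (step 9): P = [1, 4, 7] / [2, 5] / [3, 9] / [6] / [8];  Q = [1, 3, 9] / [2, 6] / [4, 7] / [5] / [8]
Final shape: (3, 2, 2, 1, 1).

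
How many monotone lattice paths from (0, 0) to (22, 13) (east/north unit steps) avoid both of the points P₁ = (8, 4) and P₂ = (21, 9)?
Number of paths = 1021498800

Inclusion–exclusion. Total paths: C(35, 22) = 1476337800. Through P₁: C(12, 8)·C(23, 14) = 404509050. Through P₂: C(30, 21)·C(5, 1) = 71535750. Since P₁ is strictly southwest of P₂, a monotone path through both must visit P₁ then P₂; paths through both = C(12, 8)·C(18, 13)·C(5, 1) = 21205800. Avoid both = 1476337800 − 404509050 − 71535750 + 21205800 = 1021498800.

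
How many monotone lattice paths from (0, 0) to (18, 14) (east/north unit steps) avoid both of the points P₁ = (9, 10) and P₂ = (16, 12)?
Number of paths = 242808448

Inclusion–exclusion. Total paths: C(32, 18) = 471435600. Through P₁: C(19, 9)·C(13, 9) = 66050270. Through P₂: C(28, 16)·C(4, 2) = 182530530. Since P₁ is strictly southwest of P₂, a monotone path through both must visit P₁ then P₂; paths through both = C(19, 9)·C(9, 7)·C(4, 2) = 19953648. Avoid both = 471435600 − 66050270 − 182530530 + 19953648 = 242808448.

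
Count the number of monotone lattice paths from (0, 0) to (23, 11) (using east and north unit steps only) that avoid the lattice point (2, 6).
Number of paths = 284255920

Total paths from (0, 0) to (23, 11): C(34, 23) = 286097760. Paths through (2, 6): (paths (0, 0) → (2, 6)) × (paths (2, 6) → (23, 11)) = C(8, 2) · C(26, 21) = 28 · 65780 = 1841840. Avoidance count = 286097760 − 1841840 = 284255920.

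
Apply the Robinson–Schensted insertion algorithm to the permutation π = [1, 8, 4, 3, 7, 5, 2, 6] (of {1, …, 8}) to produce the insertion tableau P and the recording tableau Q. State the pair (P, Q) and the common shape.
P = [1, 2, 5, 6] / [3, 7] / [4] / [8];  Q = [1, 2, 5, 8] / [3, 6] / [4] / [7];  common shape = (4, 2, 1, 1)

Row-insert the values π_1, π_2, … into P one at a time, bumping the leftmost entry strictly greater than the inserted value down to the next row. The recording tableau Q records, in position (i, j), the step at which that cell was added to P.
  Insert 1 (step 1): P = [1];  Q = [1]
  Insert 8 (step 2): P = [1, 8];  Q = [1, 2]
  Insert 4 (step 3): P = [1, 4] / [8];  Q = [1, 2] / [3]
  Insert 3 (step 4): P = [1, 3] / [4] / [8];  Q = [1, 2] / [3] / [4]
  Insert 7 (step 5): P = [1, 3, 7] / [4] / [8];  Q = [1, 2, 5] / [3] / [4]
  Insert 5 (step 6): P = [1, 3, 5] / [4, 7] / [8];  Q = [1, 2, 5] / [3, 6] / [4]
  Insert 2 (step 7): P = [1, 2, 5] / [3, 7] / [4] / [8];  Q = [1, 2, 5] / [3, 6] / [4] / [7]
  Insert 6 (step 8): P = [1, 2, 5, 6] / [3, 7] / [4] / [8];  Q = [1, 2, 5, 8] / [3, 6] / [4] / [7]
Final shape: (4, 2, 1, 1).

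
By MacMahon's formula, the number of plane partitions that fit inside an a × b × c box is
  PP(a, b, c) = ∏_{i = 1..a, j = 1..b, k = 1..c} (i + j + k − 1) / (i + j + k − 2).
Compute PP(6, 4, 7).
PP(6, 4, 7) = 12544848030

Evaluate the triple product over i = 1..6, j = 1..4, k = 1..7. The factors are (2/1) · (3/2) · (4/3) · (5/4) · (6/5) · (7/6) · (8/7) · (3/2) · … (168 factors total). The numerators and denominators telescope so the product is an integer; carrying out the multiplication exactly gives PP(6, 4, 7) = 12544848030.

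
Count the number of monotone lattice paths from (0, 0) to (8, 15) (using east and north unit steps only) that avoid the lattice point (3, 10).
Number of paths = 418242

Total paths from (0, 0) to (8, 15): C(23, 8) = 490314. Paths through (3, 10): (paths (0, 0) → (3, 10)) × (paths (3, 10) → (8, 15)) = C(13, 3) · C(10, 5) = 286 · 252 = 72072. Avoidance count = 490314 − 72072 = 418242.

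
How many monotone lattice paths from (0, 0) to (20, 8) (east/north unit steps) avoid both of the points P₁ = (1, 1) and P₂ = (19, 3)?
Number of paths = 1785545

Inclusion–exclusion. Total paths: C(28, 20) = 3108105. Through P₁: C(2, 1)·C(26, 19) = 1315600. Through P₂: C(22, 19)·C(6, 1) = 9240. Since P₁ is strictly southwest of P₂, a monotone path through both must visit P₁ then P₂; paths through both = C(2, 1)·C(20, 18)·C(6, 1) = 2280. Avoid both = 3108105 − 1315600 − 9240 + 2280 = 1785545.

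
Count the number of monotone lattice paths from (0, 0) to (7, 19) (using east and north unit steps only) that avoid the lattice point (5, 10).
Number of paths = 492635

Total paths from (0, 0) to (7, 19): C(26, 7) = 657800. Paths through (5, 10): (paths (0, 0) → (5, 10)) × (paths (5, 10) → (7, 19)) = C(15, 5) · C(11, 2) = 3003 · 55 = 165165. Avoidance count = 657800 − 165165 = 492635.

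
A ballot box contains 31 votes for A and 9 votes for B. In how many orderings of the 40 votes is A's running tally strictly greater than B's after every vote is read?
Strict-lead orderings = 150391384

Total orderings of the 40 votes with 31 for A: C(40, 31) = 273438880. By the Bertrand ballot formula (Cycle Lemma / reflection principle), the number of orderings in which A is strictly ahead of B throughout is (p − q)/(p + q) · C(p + q, p) = (31 − 9)/(31 + 9) · 273438880 = 150391384.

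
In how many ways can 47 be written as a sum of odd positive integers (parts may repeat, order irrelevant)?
p_odd(47) = 2590

Enumerate partitions using only odd parts via the recurrence o(n, m) = o(n, m−2) + o(n−m, m) over odd m, starting from the largest odd part ≤ n. This gives p_odd(47) = 2590. (Euler's theorem: equals the count of distinct-part partitions.)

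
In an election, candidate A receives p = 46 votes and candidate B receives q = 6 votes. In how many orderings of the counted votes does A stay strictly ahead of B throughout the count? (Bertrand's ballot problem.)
Strict-lead orderings = 15660400

Total orderings of the 52 votes with 46 for A: C(52, 46) = 20358520. By the Bertrand ballot formula (Cycle Lemma / reflection principle), the number of orderings in which A is strictly ahead of B throughout is (p − q)/(p + q) · C(p + q, p) = (46 − 6)/(46 + 6) · 20358520 = 15660400.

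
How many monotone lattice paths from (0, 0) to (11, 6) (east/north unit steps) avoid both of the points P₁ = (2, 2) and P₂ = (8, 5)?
Number of paths = 4954

Inclusion–exclusion. Total paths: C(17, 11) = 12376. Through P₁: C(4, 2)·C(13, 9) = 4290. Through P₂: C(13, 8)·C(4, 3) = 5148. Since P₁ is strictly southwest of P₂, a monotone path through both must visit P₁ then P₂; paths through both = C(4, 2)·C(9, 6)·C(4, 3) = 2016. Avoid both = 12376 − 4290 − 5148 + 2016 = 4954.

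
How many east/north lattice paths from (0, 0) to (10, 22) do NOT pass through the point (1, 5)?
Number of paths = 45764940

Total paths from (0, 0) to (10, 22): C(32, 10) = 64512240. Paths through (1, 5): (paths (0, 0) → (1, 5)) × (paths (1, 5) → (10, 22)) = C(6, 1) · C(26, 9) = 6 · 3124550 = 18747300. Avoidance count = 64512240 − 18747300 = 45764940.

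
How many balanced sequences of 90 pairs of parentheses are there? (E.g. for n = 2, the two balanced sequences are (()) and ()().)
C_90 = 1000134600800354781929399250536541864362461089950800

These balanced parentheses are counted by the Catalan number C_n = (1/(n + 1)) · C(2n, n). For n = 90: C_90 = (1/91) · C(180, 90) = 91012248672832285155575331798825309656983959185522800/91 = 1000134600800354781929399250536541864362461089950800.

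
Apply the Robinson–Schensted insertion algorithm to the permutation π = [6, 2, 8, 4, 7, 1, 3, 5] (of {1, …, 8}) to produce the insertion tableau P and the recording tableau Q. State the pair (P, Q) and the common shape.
P = [1, 3, 5] / [2, 4, 7] / [6, 8];  Q = [1, 3, 5] / [2, 4, 8] / [6, 7];  common shape = (3, 3, 2)

Row-insert the values π_1, π_2, … into P one at a time, bumping the leftmost entry strictly greater than the inserted value down to the next row. The recording tableau Q records, in position (i, j), the step at which that cell was added to P.
  Insert 6 (step 1): P = [6];  Q = [1]
  Insert 2 (step 2): P = [2] / [6];  Q = [1] / [2]
  Insert 8 (step 3): P = [2, 8] / [6];  Q = [1, 3] / [2]
  Insert 4 (step 4): P = [2, 4] / [6, 8];  Q = [1, 3] / [2, 4]
  Insert 7 (step 5): P = [2, 4, 7] / [6, 8];  Q = [1, 3, 5] / [2, 4]
  Insert 1 (step 6): P = [1, 4, 7] / [2, 8] / [6];  Q = [1, 3, 5] / [2, 4] / [6]
  Insert 3 (step 7): P = [1, 3, 7] / [2, 4] / [6, 8];  Q = [1, 3, 5] / [2, 4] / [6, 7]
  Insert 5 (step 8): P = [1, 3, 5] / [2, 4, 7] / [6, 8];  Q = [1, 3, 5] / [2, 4, 8] / [6, 7]
Final shape: (3, 3, 2).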